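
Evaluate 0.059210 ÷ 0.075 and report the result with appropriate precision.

0.059210 ÷ 0.075 = 0.789466666667…
Multiplication/division keeps the fewest significant figures: 0.059210 → 5 s.f., 0.075 → 2 s.f.; limit is 2.
Rounded to 2 significant figures: 0.79.

0.79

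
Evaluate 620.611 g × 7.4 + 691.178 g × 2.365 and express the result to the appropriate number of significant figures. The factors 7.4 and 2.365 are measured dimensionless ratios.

6.2 × 10^3 g

620.611 × 7.4 = 4592.5214 → 4.6 × 10^3 g (2 s.f., last digit at the 10^2 place).
691.178 × 2.365 = 1634.63597 → 1635 g (4 s.f., last digit at the 10^0 place).
Sum: 6227.15737 g; keep the coarser place, 10^2.
Result: 6.2 × 10^3 g.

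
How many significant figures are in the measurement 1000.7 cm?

5

1000.7: zeros between nonzero digits are significant.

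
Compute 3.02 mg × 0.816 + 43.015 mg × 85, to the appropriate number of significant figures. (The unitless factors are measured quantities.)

3.7 × 10^3 mg

3.02 × 0.816 = 2.46432 → 2.46 mg (3 s.f., last digit at the 10^-2 place).
43.015 × 85 = 3656.275 → 3.7 × 10^3 mg (2 s.f., last digit at the 10^2 place).
Sum: 3658.73932 mg; keep the coarser place, 10^2.
Result: 3.7 × 10^3 mg.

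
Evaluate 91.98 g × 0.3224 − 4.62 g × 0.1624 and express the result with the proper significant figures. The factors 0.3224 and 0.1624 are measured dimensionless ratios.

28.90 g

91.98 × 0.3224 = 29.654352 → 29.65 g (4 s.f., last digit at the 10^-2 place).
4.62 × 0.1624 = 0.750288 → 7.50 × 10^-1 g (3 s.f., last digit at the 10^-3 place).
Difference: 28.904064 g; keep the coarser place, 10^-2.
Result: 28.90 g.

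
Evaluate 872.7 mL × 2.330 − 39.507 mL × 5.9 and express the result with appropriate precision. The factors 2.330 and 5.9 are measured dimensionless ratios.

1.80 × 10^3 mL

872.7 × 2.330 = 2033.391 → 2033 mL (4 s.f., last digit at the 10^0 place).
39.507 × 5.9 = 233.0913 → 2.3 × 10^2 mL (2 s.f., last digit at the 10^1 place).
Difference: 1800.2997 mL; keep the coarser place, 10^1.
Result: 1.80 × 10^3 mL.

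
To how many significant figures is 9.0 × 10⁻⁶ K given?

2

9.0 × 10⁻⁶: in scientific notation every digit of the coefficient is significant.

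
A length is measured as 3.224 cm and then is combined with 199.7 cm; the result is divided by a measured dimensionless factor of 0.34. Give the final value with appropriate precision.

3.224 cm + 199.7 cm = 202.924 cm; the sum is limited to 1 decimal place (4 s.f.).
Carrying full precision, 202.924 ÷ 0.34 = 596.835294118… cm; 0.34 has 2 s.f., so the result keeps min(4, 2) = 2 s.f.
Rounded to 2 significant figures: 6.0 × 10^2 cm.

6.0 × 10^2 cm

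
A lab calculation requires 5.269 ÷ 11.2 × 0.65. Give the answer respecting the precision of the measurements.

5.269 ÷ 11.2 × 0.65 = 0.305790178571…
Multiplication/division keeps the fewest significant figures: 5.269 → 4 s.f., 11.2 → 3 s.f., 0.65 → 2 s.f.; limit is 2.
Rounded to 2 significant figures: 0.31.

0.31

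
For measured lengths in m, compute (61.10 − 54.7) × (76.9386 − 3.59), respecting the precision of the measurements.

4.7 × 10² m²

61.10 − 54.7 = 6.40, limited to 1 d.p. → 2 s.f.; 76.9386 − 3.59 = 73.3486, limited to 2 d.p. → 4 s.f.
Carrying full precision, 6.40 × 73.3486 = 469.43104; keep min(2, 4) = 2 s.f.
Rounded to 2 significant figures: 4.7 × 10² m².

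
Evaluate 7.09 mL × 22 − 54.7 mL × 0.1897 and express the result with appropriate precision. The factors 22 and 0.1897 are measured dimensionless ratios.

1.5 × 10² mL

7.09 × 22 = 155.98 → 1.6 × 10² mL (2 s.f., last digit at the 10^1 place).
54.7 × 0.1897 = 10.37659 → 10.4 mL (3 s.f., last digit at the 10^-1 place).
Difference: 145.60341 mL; keep the coarser place, 10^1.
Result: 1.5 × 10² mL.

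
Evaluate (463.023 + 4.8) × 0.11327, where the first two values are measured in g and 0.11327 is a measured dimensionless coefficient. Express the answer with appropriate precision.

52.99 g

463.023 g + 4.8 g = 467.823 g; the sum is limited to 1 decimal place (4 s.f.).
Carrying full precision, 467.823 × 0.11327 = 52.99031121 g; 0.11327 has 5 s.f., so the result keeps min(4, 5) = 4 s.f.
Rounded to 4 significant figures: 52.99 g.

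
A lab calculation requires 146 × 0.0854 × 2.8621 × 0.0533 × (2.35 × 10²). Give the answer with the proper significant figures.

447

146 × 0.0854 × 2.8621 × 0.0533 × (2.35 × 10²) = 446.982583595…
Multiplication/division keeps the fewest significant figures: 146 → 3 s.f., 0.0854 → 3 s.f., 2.8621 → 5 s.f., 0.0533 → 3 s.f., 2.35 × 10² → 3 s.f.; limit is 3.
Rounded to 3 significant figures: 447.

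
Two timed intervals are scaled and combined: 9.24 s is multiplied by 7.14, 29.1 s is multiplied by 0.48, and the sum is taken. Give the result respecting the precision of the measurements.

9.24 × 7.14 = 65.9736 → 66.0 s (3 s.f., last digit at the 10^-1 place).
29.1 × 0.48 = 13.968 → 14 s (2 s.f., last digit at the 10^0 place).
Sum: 79.9416 s; keep the coarser place, 10^0.
Result: 80. s.

80. s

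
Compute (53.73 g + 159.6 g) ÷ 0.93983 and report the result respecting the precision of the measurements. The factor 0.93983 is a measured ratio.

227.0 g

53.73 g + 159.6 g = 213.33 g; the sum is limited to 1 decimal place (4 s.f.).
Carrying full precision, 213.33 ÷ 0.93983 = 226.987859507… g; 0.93983 has 5 s.f., so the result keeps min(4, 5) = 4 s.f.
Rounded to 4 significant figures: 227.0 g.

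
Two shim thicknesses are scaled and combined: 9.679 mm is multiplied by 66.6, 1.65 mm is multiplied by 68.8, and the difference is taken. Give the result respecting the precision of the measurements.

9.679 × 66.6 = 644.6214 → 645 mm (3 s.f., last digit at the 10^0 place).
1.65 × 68.8 = 113.52 → 114 mm (3 s.f., last digit at the 10^0 place).
Difference: 531.1014 mm; keep the coarser place, 10^0.
Result: 531 mm.

531 mm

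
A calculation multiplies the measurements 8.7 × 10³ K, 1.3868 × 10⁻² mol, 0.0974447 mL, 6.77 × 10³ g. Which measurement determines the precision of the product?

8.7 × 10³ K → 2 s.f.; 1.3868 × 10⁻² mol → 5 s.f.; 0.0974447 mL → 6 s.f.; 6.77 × 10³ g → 3 s.f.
The fewest is 2 significant figures, from 8.7 × 10³ K.

8.7 × 10³ K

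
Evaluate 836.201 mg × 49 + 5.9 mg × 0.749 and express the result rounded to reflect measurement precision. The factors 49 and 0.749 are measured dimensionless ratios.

4.1 × 10^4 mg

836.201 × 49 = 40973.849 → 4.1 × 10^4 mg (2 s.f., last digit at the 10^3 place).
5.9 × 0.749 = 4.4191 → 4.4 mg (2 s.f., last digit at the 10^-1 place).
Sum: 40978.2681 mg; keep the coarser place, 10^3.
Result: 4.1 × 10^4 mg.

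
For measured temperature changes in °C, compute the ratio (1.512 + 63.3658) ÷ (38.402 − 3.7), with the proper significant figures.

1.512 + 63.3658 = 64.8778, limited to 3 d.p. → 5 s.f.; 38.402 − 3.7 = 34.702, limited to 1 d.p. → 3 s.f.
Carrying full precision, 64.8778 ÷ 34.702 = 1.86956947726…; keep min(5, 3) = 3 s.f.
Rounded to 3 significant figures: 1.87.

1.87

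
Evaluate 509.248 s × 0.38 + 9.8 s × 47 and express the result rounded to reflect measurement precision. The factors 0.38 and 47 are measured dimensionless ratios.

509.248 × 0.38 = 193.51424 → 1.9 × 10² s (2 s.f., last digit at the 10^1 place).
9.8 × 47 = 460.6 → 4.6 × 10² s (2 s.f., last digit at the 10^1 place).
Sum: 654.11424 s; keep the coarser place, 10^1.
Result: 6.5 × 10² s.

6.5 × 10² s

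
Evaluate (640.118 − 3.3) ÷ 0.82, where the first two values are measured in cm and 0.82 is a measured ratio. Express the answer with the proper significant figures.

7.8 × 10² cm

640.118 cm − 3.3 cm = 636.818 cm; the difference is limited to 1 decimal place (4 s.f.).
Carrying full precision, 636.818 ÷ 0.82 = 776.607317073… cm; 0.82 has 2 s.f., so the result keeps min(4, 2) = 2 s.f.
Rounded to 2 significant figures: 7.8 × 10² cm.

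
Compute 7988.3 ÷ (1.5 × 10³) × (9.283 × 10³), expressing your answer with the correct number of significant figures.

4.9 × 10⁴

7988.3 ÷ (1.5 × 10³) × (9.283 × 10³) = 49436.9259333…
Multiplication/division keeps the fewest significant figures: 7988.3 → 5 s.f., 1.5 × 10³ → 2 s.f., 9.283 × 10³ → 4 s.f.; limit is 2.
Rounded to 2 significant figures: 4.9 × 10⁴.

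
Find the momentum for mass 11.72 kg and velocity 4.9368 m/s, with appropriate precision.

momentum = 11.72 kg × 4.9368 m/s = 57.859296 kg·m/s.
11.72 has 4 significant figures; 4.9368 has 5.
Division/multiplication keeps the fewest: 4 significant figures.
Rounded: 57.86 kg·m/s.

57.86 kg·m/s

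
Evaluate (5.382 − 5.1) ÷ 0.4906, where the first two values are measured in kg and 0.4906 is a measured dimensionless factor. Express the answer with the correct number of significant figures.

5.382 kg − 5.1 kg = 0.282 kg; the difference is limited to 1 decimal place (1 s.f.).
Carrying full precision, 0.282 ÷ 0.4906 = 0.57480635956… kg; 0.4906 has 4 s.f., so the result keeps min(1, 4) = 1 s.f.
Rounded to 1 significant figure: 0.6 kg.

0.6 kg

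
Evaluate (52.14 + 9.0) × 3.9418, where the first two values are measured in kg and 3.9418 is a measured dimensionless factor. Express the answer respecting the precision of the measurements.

52.14 kg + 9.0 kg = 61.14 kg; the sum is limited to 1 decimal place (3 s.f.).
Carrying full precision, 61.14 × 3.9418 = 241.001652 kg; 3.9418 has 5 s.f., so the result keeps min(3, 5) = 3 s.f.
Rounded to 3 significant figures: 241 kg.

241 kg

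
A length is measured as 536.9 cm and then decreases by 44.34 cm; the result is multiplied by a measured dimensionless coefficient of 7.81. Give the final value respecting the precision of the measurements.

536.9 cm − 44.34 cm = 492.56 cm; the difference is limited to 1 decimal place (4 s.f.).
Carrying full precision, 492.56 × 7.81 = 3846.8936 cm; 7.81 has 3 s.f., so the result keeps min(4, 3) = 3 s.f.
Rounded to 3 significant figures: 3.85 × 10^3 cm.

3.85 × 10^3 cm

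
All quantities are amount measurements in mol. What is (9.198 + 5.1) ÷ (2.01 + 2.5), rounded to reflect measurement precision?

3.2

9.198 + 5.1 = 14.298, limited to 1 d.p. → 3 s.f.; 2.01 + 2.5 = 4.51, limited to 1 d.p. → 2 s.f.
Carrying full precision, 14.298 ÷ 4.51 = 3.17028824834…; keep min(3, 2) = 2 s.f.
Rounded to 2 significant figures: 3.2.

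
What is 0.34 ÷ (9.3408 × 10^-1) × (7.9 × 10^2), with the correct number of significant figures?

0.34 ÷ (9.3408 × 10^-1) × (7.9 × 10^2) = 287.55566975…
Multiplication/division keeps the fewest significant figures: 0.34 → 2 s.f., 9.3408 × 10^-1 → 5 s.f., 7.9 × 10^2 → 2 s.f.; limit is 2.
Rounded to 2 significant figures: 2.9 × 10^2.

2.9 × 10^2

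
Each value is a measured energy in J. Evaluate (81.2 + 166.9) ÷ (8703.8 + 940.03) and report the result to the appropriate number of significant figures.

81.2 + 166.9 = 248.1, limited to 1 d.p. → 4 s.f.; 8703.8 + 940.03 = 9643.83, limited to 1 d.p. → 5 s.f.
Carrying full precision, 248.1 ÷ 9643.83 = 0.0257262933917…; keep min(4, 5) = 4 s.f.
Rounded to 4 significant figures: 0.02573.

0.02573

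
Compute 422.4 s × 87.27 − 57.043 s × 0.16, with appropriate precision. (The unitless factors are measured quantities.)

3.685 × 10^4 s

422.4 × 87.27 = 36862.848 → 3.686 × 10^4 s (4 s.f., last digit at the 10^1 place).
57.043 × 0.16 = 9.12688 → 9.1 s (2 s.f., last digit at the 10^-1 place).
Difference: 36853.72112 s; keep the coarser place, 10^1.
Result: 3.685 × 10^4 s.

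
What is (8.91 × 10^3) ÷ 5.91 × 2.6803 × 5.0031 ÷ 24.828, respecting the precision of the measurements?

814

(8.91 × 10^3) ÷ 5.91 × 2.6803 × 5.0031 ÷ 24.828 = 814.274953244…
Multiplication/division keeps the fewest significant figures: 8.91 × 10^3 → 3 s.f., 5.91 → 3 s.f., 2.6803 → 5 s.f., 5.0031 → 5 s.f., 24.828 → 5 s.f.; limit is 3.
Rounded to 3 significant figures: 814.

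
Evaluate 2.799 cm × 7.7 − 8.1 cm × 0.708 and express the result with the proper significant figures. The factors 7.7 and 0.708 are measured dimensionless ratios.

2.799 × 7.7 = 21.5523 → 22 cm (2 s.f., last digit at the 10^0 place).
8.1 × 0.708 = 5.7348 → 5.7 cm (2 s.f., last digit at the 10^-1 place).
Difference: 15.8175 cm; keep the coarser place, 10^0.
Result: 16 cm.

16 cm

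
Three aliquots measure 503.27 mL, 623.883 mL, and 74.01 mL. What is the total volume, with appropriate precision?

1201.16 mL

503.27 mL + 623.883 mL + 74.01 mL = 1201.163 mL.
Addition/subtraction keeps the fewest decimal places: 503.27 → 2 decimal places, 623.883 → 3 decimal places, 74.01 → 2 decimal places; limit is 2.
Rounded to 2 decimal places: 1201.16 mL.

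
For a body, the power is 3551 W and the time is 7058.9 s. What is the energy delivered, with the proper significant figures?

2.507 × 10^7 J

energy delivered = 3551 W × 7058.9 s = 25066153.9 J.
3551 has 4 significant figures; 7058.9 has 5.
Division/multiplication keeps the fewest: 4 significant figures.
Rounded: 2.507 × 10^7 J.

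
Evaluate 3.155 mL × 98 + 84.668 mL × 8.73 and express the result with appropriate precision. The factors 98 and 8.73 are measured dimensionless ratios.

3.155 × 98 = 309.19 → 3.1 × 10² mL (2 s.f., last digit at the 10^1 place).
84.668 × 8.73 = 739.15164 → 739 mL (3 s.f., last digit at the 10^0 place).
Sum: 1048.34164 mL; keep the coarser place, 10^1.
Result: 1.05 × 10³ mL.

1.05 × 10³ mL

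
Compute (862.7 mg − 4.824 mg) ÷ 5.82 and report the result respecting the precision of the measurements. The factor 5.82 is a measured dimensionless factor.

1.47 × 10² mg

862.7 mg − 4.824 mg = 857.876 mg; the difference is limited to 1 decimal place (4 s.f.).
Carrying full precision, 857.876 ÷ 5.82 = 147.40137457… mg; 5.82 has 3 s.f., so the result keeps min(4, 3) = 3 s.f.
Rounded to 3 significant figures: 1.47 × 10² mg.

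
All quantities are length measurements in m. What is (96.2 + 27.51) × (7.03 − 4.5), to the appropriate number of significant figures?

3.1 × 10^2 m²

96.2 + 27.51 = 123.71, limited to 1 d.p. → 4 s.f.; 7.03 − 4.5 = 2.53, limited to 1 d.p. → 2 s.f.
Carrying full precision, 123.71 × 2.53 = 312.9863; keep min(4, 2) = 2 s.f.
Rounded to 2 significant figures: 3.1 × 10^2 m².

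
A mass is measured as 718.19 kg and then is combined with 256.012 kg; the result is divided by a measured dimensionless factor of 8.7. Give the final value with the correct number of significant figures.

718.19 kg + 256.012 kg = 974.202 kg; the sum is limited to 2 decimal places (5 s.f.).
Carrying full precision, 974.202 ÷ 8.7 = 111.977241379… kg; 8.7 has 2 s.f., so the result keeps min(5, 2) = 2 s.f.
Rounded to 2 significant figures: 1.1 × 10² kg.

1.1 × 10² kg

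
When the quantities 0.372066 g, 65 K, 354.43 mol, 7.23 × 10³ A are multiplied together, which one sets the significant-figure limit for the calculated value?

0.372066 g → 6 s.f.; 65 K → 2 s.f.; 354.43 mol → 5 s.f.; 7.23 × 10³ A → 3 s.f.
The fewest is 2 significant figures, from 65 K.

65 K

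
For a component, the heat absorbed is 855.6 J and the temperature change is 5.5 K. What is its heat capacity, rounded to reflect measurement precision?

1.6 × 10^2 J/K

heat capacity = 855.6 J ÷ 5.5 K = 155.563636364… J/K.
855.6 has 4 significant figures; 5.5 has 2.
Division/multiplication keeps the fewest: 2 significant figures.
Rounded: 1.6 × 10^2 J/K.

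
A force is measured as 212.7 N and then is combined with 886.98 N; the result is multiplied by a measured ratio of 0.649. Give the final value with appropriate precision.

212.7 N + 886.98 N = 1099.68 N; the sum is limited to 1 decimal place (5 s.f.).
Carrying full precision, 1099.68 × 0.649 = 713.69232 N; 0.649 has 3 s.f., so the result keeps min(5, 3) = 3 s.f.
Rounded to 3 significant figures: 714 N.

714 N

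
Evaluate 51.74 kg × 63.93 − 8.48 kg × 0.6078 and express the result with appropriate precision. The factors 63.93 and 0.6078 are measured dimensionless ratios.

3303 kg

51.74 × 63.93 = 3307.7382 → 3308 kg (4 s.f., last digit at the 10^0 place).
8.48 × 0.6078 = 5.154144 → 5.15 kg (3 s.f., last digit at the 10^-2 place).
Difference: 3302.584056 kg; keep the coarser place, 10^0.
Result: 3303 kg.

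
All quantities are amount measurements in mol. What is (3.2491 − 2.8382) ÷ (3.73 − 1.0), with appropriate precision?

0.15

3.2491 − 2.8382 = 0.4109, limited to 4 d.p. → 4 s.f.; 3.73 − 1.0 = 2.73, limited to 1 d.p. → 2 s.f.
Carrying full precision, 0.4109 ÷ 2.73 = 0.150512820513…; keep min(4, 2) = 2 s.f.
Rounded to 2 significant figures: 0.15.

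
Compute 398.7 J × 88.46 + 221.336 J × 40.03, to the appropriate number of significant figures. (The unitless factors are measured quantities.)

398.7 × 88.46 = 35269.002 → 3.527 × 10⁴ J (4 s.f., last digit at the 10^1 place).
221.336 × 40.03 = 8860.08008 → 8860. J (4 s.f., last digit at the 10^0 place).
Sum: 44129.08208 J; keep the coarser place, 10^1.
Result: 4.413 × 10⁴ J.

4.413 × 10⁴ J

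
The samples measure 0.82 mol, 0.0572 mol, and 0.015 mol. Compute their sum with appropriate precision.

0.82 mol + 0.0572 mol + 0.015 mol = 0.8922 mol.
Addition/subtraction keeps the fewest decimal places: 0.82 → 2 decimal places, 0.0572 → 4 decimal places, 0.015 → 3 decimal places; limit is 2.
Rounded to 2 decimal places: 0.89 mol.

0.89 mol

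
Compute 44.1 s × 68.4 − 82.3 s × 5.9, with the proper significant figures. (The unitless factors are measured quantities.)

44.1 × 68.4 = 3016.44 → 3.02 × 10^3 s (3 s.f., last digit at the 10^1 place).
82.3 × 5.9 = 485.57 → 4.9 × 10^2 s (2 s.f., last digit at the 10^1 place).
Difference: 2530.87 s; keep the coarser place, 10^1.
Result: 2.53 × 10^3 s.

2.53 × 10^3 s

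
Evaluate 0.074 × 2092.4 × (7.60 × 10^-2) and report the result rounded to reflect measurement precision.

0.074 × 2092.4 × (7.60 × 10^-2) = 11.7676576
Multiplication/division keeps the fewest significant figures: 0.074 → 2 s.f., 2092.4 → 5 s.f., 7.60 × 10^-2 → 3 s.f.; limit is 2.
Rounded to 2 significant figures: 12.

12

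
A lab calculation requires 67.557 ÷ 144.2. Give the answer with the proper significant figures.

67.557 ÷ 144.2 = 0.468495145631…
Multiplication/division keeps the fewest significant figures: 67.557 → 5 s.f., 144.2 → 4 s.f.; limit is 4.
Rounded to 4 significant figures: 0.4685.

0.4685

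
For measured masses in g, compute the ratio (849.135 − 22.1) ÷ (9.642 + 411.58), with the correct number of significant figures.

849.135 − 22.1 = 827.035, limited to 1 d.p. → 4 s.f.; 9.642 + 411.58 = 421.222, limited to 2 d.p. → 5 s.f.
Carrying full precision, 827.035 ÷ 421.222 = 1.96341833997…; keep min(4, 5) = 4 s.f.
Rounded to 4 significant figures: 1.963.

1.963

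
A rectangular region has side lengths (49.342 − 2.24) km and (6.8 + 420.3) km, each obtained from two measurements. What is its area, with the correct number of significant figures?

49.342 − 2.24 = 47.102, limited to 2 d.p. → 4 s.f.; 6.8 + 420.3 = 427.1, limited to 1 d.p. → 4 s.f.
Carrying full precision, 47.102 × 427.1 = 20117.2642; keep min(4, 4) = 4 s.f.
Rounded to 4 significant figures: 2.012 × 10^4 km².

2.012 × 10^4 km²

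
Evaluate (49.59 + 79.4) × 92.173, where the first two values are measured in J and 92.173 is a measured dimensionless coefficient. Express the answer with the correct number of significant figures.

49.59 J + 79.4 J = 128.99 J; the sum is limited to 1 decimal place (4 s.f.).
Carrying full precision, 128.99 × 92.173 = 11889.39527 J; 92.173 has 5 s.f., so the result keeps min(4, 5) = 4 s.f.
Rounded to 4 significant figures: 1.189 × 10⁴ J.

1.189 × 10⁴ J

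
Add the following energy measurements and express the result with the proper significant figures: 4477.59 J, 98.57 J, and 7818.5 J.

12394.7 J

4477.59 J + 98.57 J + 7818.5 J = 12394.66 J.
Addition/subtraction keeps the fewest decimal places: 4477.59 → 2 decimal places, 98.57 → 2 decimal places, 7818.5 → 1 decimal place; limit is 1.
Rounded to 1 decimal place: 12394.7 J.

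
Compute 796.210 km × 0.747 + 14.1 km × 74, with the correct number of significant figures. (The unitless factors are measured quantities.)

1.6 × 10^3 km

796.210 × 0.747 = 594.76887 → 595 km (3 s.f., last digit at the 10^0 place).
14.1 × 74 = 1043.4 → 1.0 × 10^3 km (2 s.f., last digit at the 10^2 place).
Sum: 1638.16887 km; keep the coarser place, 10^2.
Result: 1.6 × 10^3 km.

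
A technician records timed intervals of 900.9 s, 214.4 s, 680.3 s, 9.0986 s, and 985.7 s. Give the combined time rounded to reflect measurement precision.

900.9 s + 214.4 s + 680.3 s + 9.0986 s + 985.7 s = 2790.3986 s.
Addition/subtraction keeps the fewest decimal places: 900.9 → 1 decimal place, 214.4 → 1 decimal place, 680.3 → 1 decimal place, 9.0986 → 4 decimal places, 985.7 → 1 decimal place; limit is 1.
Rounded to 1 decimal place: 2790.4 s.

2790.4 s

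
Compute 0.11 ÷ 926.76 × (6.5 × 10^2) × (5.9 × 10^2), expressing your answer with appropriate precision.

0.11 ÷ 926.76 × (6.5 × 10^2) × (5.9 × 10^2) = 45.518796668…
Multiplication/division keeps the fewest significant figures: 0.11 → 2 s.f., 926.76 → 5 s.f., 6.5 × 10^2 → 2 s.f., 5.9 × 10^2 → 2 s.f.; limit is 2.
Rounded to 2 significant figures: 46.

46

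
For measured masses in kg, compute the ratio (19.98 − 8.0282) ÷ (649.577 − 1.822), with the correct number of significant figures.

19.98 − 8.0282 = 11.9518, limited to 2 d.p. → 4 s.f.; 649.577 − 1.822 = 647.755, limited to 3 d.p. → 6 s.f.
Carrying full precision, 11.9518 ÷ 647.755 = 0.0184511119173…; keep min(4, 6) = 4 s.f.
Rounded to 4 significant figures: 0.01845.

0.01845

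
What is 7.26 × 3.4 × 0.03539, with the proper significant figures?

7.26 × 3.4 × 0.03539 = 0.87356676
Multiplication/division keeps the fewest significant figures: 7.26 → 3 s.f., 3.4 → 2 s.f., 0.03539 → 4 s.f.; limit is 2.
Rounded to 2 significant figures: 0.87.

0.87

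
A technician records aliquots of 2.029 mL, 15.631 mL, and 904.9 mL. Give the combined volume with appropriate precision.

2.029 mL + 15.631 mL + 904.9 mL = 922.560 mL.
Addition/subtraction keeps the fewest decimal places: 2.029 → 3 decimal places, 15.631 → 3 decimal places, 904.9 → 1 decimal place; limit is 1.
Rounded to 1 decimal place: 922.6 mL.

922.6 mL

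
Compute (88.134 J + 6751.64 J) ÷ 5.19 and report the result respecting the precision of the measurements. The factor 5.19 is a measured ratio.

88.134 J + 6751.64 J = 6839.774 J; the sum is limited to 2 decimal places (6 s.f.).
Carrying full precision, 6839.774 ÷ 5.19 = 1317.87552987… J; 5.19 has 3 s.f., so the result keeps min(6, 3) = 3 s.f.
Rounded to 3 significant figures: 1.32 × 10^3 J.

1.32 × 10^3 J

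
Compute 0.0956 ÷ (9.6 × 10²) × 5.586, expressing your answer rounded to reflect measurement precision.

0.0956 ÷ (9.6 × 10²) × 5.586 = 0.0005562725
Multiplication/division keeps the fewest significant figures: 0.0956 → 3 s.f., 9.6 × 10² → 2 s.f., 5.586 → 4 s.f.; limit is 2.
Rounded to 2 significant figures: 5.6 × 10⁻⁴.

5.6 × 10⁻⁴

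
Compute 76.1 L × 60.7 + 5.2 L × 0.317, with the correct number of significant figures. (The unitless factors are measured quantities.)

76.1 × 60.7 = 4619.27 → 4.62 × 10^3 L (3 s.f., last digit at the 10^1 place).
5.2 × 0.317 = 1.6484 → 1.6 L (2 s.f., last digit at the 10^-1 place).
Sum: 4620.9184 L; keep the coarser place, 10^1.
Result: 4.62 × 10^3 L.

4.62 × 10^3 L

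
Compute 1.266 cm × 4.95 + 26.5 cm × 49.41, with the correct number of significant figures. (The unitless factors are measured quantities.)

1.266 × 4.95 = 6.2667 → 6.27 cm (3 s.f., last digit at the 10^-2 place).
26.5 × 49.41 = 1309.365 → 1.31 × 10^3 cm (3 s.f., last digit at the 10^1 place).
Sum: 1315.6317 cm; keep the coarser place, 10^1.
Result: 1.32 × 10^3 cm.

1.32 × 10^3 cm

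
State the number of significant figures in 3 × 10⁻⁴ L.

3 × 10⁻⁴: in scientific notation every digit of the coefficient is significant.

1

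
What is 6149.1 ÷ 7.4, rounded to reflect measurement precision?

8.3 × 10^2

6149.1 ÷ 7.4 = 830.959459459…
Multiplication/division keeps the fewest significant figures: 6149.1 → 5 s.f., 7.4 → 2 s.f.; limit is 2.
Rounded to 2 significant figures: 8.3 × 10^2.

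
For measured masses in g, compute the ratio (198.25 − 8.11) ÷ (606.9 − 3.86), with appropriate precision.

0.3153

198.25 − 8.11 = 190.14, limited to 2 d.p. → 5 s.f.; 606.9 − 3.86 = 603.04, limited to 1 d.p. → 4 s.f.
Carrying full precision, 190.14 ÷ 603.04 = 0.315302467498…; keep min(5, 4) = 4 s.f.
Rounded to 4 significant figures: 0.3153.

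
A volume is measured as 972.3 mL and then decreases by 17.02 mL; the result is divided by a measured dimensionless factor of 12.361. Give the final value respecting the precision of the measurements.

972.3 mL − 17.02 mL = 955.28 mL; the difference is limited to 1 decimal place (4 s.f.).
Carrying full precision, 955.28 ÷ 12.361 = 77.2817733193… mL; 12.361 has 5 s.f., so the result keeps min(4, 5) = 4 s.f.
Rounded to 4 significant figures: 77.28 mL.

77.28 mL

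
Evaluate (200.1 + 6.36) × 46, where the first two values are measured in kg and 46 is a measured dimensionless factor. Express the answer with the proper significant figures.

9.5 × 10³ kg

200.1 kg + 6.36 kg = 206.46 kg; the sum is limited to 1 decimal place (4 s.f.).
Carrying full precision, 206.46 × 46 = 9497.16 kg; 46 has 2 s.f., so the result keeps min(4, 2) = 2 s.f.
Rounded to 2 significant figures: 9.5 × 10³ kg.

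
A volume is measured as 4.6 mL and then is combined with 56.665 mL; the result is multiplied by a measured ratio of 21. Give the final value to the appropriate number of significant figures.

1.3 × 10³ mL

4.6 mL + 56.665 mL = 61.265 mL; the sum is limited to 1 decimal place (3 s.f.).
Carrying full precision, 61.265 × 21 = 1286.565 mL; 21 has 2 s.f., so the result keeps min(3, 2) = 2 s.f.
Rounded to 2 significant figures: 1.3 × 10³ mL.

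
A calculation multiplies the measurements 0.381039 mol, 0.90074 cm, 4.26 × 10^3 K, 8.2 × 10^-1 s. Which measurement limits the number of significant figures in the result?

0.381039 mol → 6 s.f.; 0.90074 cm → 5 s.f.; 4.26 × 10^3 K → 3 s.f.; 8.2 × 10^-1 s → 2 s.f.
The fewest is 2 significant figures, from 8.2 × 10^-1 s.

8.2 × 10^-1 s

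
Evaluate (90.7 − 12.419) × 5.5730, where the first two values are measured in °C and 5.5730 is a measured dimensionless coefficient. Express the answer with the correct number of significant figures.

436 °C

90.7 °C − 12.419 °C = 78.281 °C; the difference is limited to 1 decimal place (3 s.f.).
Carrying full precision, 78.281 × 5.5730 = 436.260013 °C; 5.5730 has 5 s.f., so the result keeps min(3, 5) = 3 s.f.
Rounded to 3 significant figures: 436 °C.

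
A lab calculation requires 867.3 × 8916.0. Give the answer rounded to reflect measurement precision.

7.733 × 10⁶

867.3 × 8916.0 = 7732846.8
Multiplication/division keeps the fewest significant figures: 867.3 → 4 s.f., 8916.0 → 5 s.f.; limit is 4.
Rounded to 4 significant figures: 7.733 × 10⁶.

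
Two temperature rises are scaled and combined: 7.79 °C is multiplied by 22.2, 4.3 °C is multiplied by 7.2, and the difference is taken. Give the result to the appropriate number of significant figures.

7.79 × 22.2 = 172.938 → 173 °C (3 s.f., last digit at the 10^0 place).
4.3 × 7.2 = 30.96 → 31 °C (2 s.f., last digit at the 10^0 place).
Difference: 141.978 °C; keep the coarser place, 10^0.
Result: 142 °C.

142 °C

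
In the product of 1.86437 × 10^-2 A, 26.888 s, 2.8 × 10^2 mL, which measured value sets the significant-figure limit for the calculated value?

1.86437 × 10^-2 A → 6 s.f.; 26.888 s → 5 s.f.; 2.8 × 10^2 mL → 2 s.f.
The fewest is 2 significant figures, from 2.8 × 10^2 mL.

2.8 × 10^2 mL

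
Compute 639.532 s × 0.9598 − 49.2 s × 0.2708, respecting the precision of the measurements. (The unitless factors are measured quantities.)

600.5 s

639.532 × 0.9598 = 613.8228136 → 613.8 s (4 s.f., last digit at the 10^-1 place).
49.2 × 0.2708 = 13.32336 → 13.3 s (3 s.f., last digit at the 10^-1 place).
Difference: 600.4994536 s; keep the coarser place, 10^-1.
Result: 600.5 s.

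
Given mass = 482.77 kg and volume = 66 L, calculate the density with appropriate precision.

density = 482.77 kg ÷ 66 L = 7.3146969697… kg/L.
482.77 has 5 significant figures; 66 has 2.
Division/multiplication keeps the fewest: 2 significant figures.
Rounded: 7.3 kg/L.

7.3 kg/L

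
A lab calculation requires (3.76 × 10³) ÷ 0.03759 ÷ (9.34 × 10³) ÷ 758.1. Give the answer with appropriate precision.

(3.76 × 10³) ÷ 0.03759 ÷ (9.34 × 10³) ÷ 758.1 = 0.0141267463175…
Multiplication/division keeps the fewest significant figures: 3.76 × 10³ → 3 s.f., 0.03759 → 4 s.f., 9.34 × 10³ → 3 s.f., 758.1 → 4 s.f.; limit is 3.
Rounded to 3 significant figures: 1.41 × 10⁻².

1.41 × 10⁻²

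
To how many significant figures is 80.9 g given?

3

80.9: zeros between nonzero digits are significant.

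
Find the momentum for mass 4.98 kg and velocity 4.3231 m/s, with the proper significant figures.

momentum = 4.98 kg × 4.3231 m/s = 21.529038 kg·m/s.
4.98 has 3 significant figures; 4.3231 has 5.
Division/multiplication keeps the fewest: 3 significant figures.
Rounded: 21.5 kg·m/s.

21.5 kg·m/s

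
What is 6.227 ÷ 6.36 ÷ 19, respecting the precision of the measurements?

6.227 ÷ 6.36 ÷ 19 = 0.0515309500166…
Multiplication/division keeps the fewest significant figures: 6.227 → 4 s.f., 6.36 → 3 s.f., 19 → 2 s.f.; limit is 2.
Rounded to 2 significant figures: 0.052.

0.052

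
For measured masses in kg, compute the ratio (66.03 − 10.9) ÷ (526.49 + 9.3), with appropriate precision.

0.103

66.03 − 10.9 = 55.13, limited to 1 d.p. → 3 s.f.; 526.49 + 9.3 = 535.79, limited to 1 d.p. → 4 s.f.
Carrying full precision, 55.13 ÷ 535.79 = 0.10289479087…; keep min(3, 4) = 3 s.f.
Rounded to 3 significant figures: 0.103.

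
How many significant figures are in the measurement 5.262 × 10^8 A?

4

5.262 × 10^8: in scientific notation every digit of the coefficient is significant.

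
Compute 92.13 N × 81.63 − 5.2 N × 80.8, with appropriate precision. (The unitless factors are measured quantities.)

7.10 × 10^3 N

92.13 × 81.63 = 7520.5719 → 7521 N (4 s.f., last digit at the 10^0 place).
5.2 × 80.8 = 420.16 → 4.2 × 10^2 N (2 s.f., last digit at the 10^1 place).
Difference: 7100.4119 N; keep the coarser place, 10^1.
Result: 7.10 × 10^3 N.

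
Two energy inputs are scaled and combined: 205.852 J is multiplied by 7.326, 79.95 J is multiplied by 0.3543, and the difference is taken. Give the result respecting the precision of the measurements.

1480. J

205.852 × 7.326 = 1508.071752 → 1508 J (4 s.f., last digit at the 10^0 place).
79.95 × 0.3543 = 28.326285 → 28.33 J (4 s.f., last digit at the 10^-2 place).
Difference: 1479.745467 J; keep the coarser place, 10^0.
Result: 1480. J.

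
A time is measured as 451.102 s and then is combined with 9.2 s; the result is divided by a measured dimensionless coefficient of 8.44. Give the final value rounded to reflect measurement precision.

451.102 s + 9.2 s = 460.302 s; the sum is limited to 1 decimal place (4 s.f.).
Carrying full precision, 460.302 ÷ 8.44 = 54.5381516588… s; 8.44 has 3 s.f., so the result keeps min(4, 3) = 3 s.f.
Rounded to 3 significant figures: 54.5 s.

54.5 s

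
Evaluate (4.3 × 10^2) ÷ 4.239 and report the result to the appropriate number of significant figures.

(4.3 × 10^2) ÷ 4.239 = 101.439018636…
Multiplication/division keeps the fewest significant figures: 4.3 × 10^2 → 2 s.f., 4.239 → 4 s.f.; limit is 2.
Rounded to 2 significant figures: 1.0 × 10^2.

1.0 × 10^2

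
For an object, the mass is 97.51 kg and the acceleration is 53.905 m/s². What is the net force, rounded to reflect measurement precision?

net force = 97.51 kg × 53.905 m/s² = 5256.27655 N.
97.51 has 4 significant figures; 53.905 has 5.
Division/multiplication keeps the fewest: 4 significant figures.
Rounded: 5256 N.

5256 N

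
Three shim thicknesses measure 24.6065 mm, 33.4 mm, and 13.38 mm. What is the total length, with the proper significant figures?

71.4 mm

24.6065 mm + 33.4 mm + 13.38 mm = 71.3865 mm.
Addition/subtraction keeps the fewest decimal places: 24.6065 → 4 decimal places, 33.4 → 1 decimal place, 13.38 → 2 decimal places; limit is 1.
Rounded to 1 decimal place: 71.4 mm.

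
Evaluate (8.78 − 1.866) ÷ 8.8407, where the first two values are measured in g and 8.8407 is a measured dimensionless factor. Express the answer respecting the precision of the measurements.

8.78 g − 1.866 g = 6.914 g; the difference is limited to 2 decimal places (3 s.f.).
Carrying full precision, 6.914 ÷ 8.8407 = 0.782064768627… g; 8.8407 has 5 s.f., so the result keeps min(3, 5) = 3 s.f.
Rounded to 3 significant figures: 0.782 g.

0.782 g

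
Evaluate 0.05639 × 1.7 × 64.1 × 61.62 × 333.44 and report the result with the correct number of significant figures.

0.05639 × 1.7 × 64.1 × 61.62 × 333.44 = 126254.956544…
Multiplication/division keeps the fewest significant figures: 0.05639 → 4 s.f., 1.7 → 2 s.f., 64.1 → 3 s.f., 61.62 → 4 s.f., 333.44 → 5 s.f.; limit is 2.
Rounded to 2 significant figures: 1.3 × 10⁵.

1.3 × 10⁵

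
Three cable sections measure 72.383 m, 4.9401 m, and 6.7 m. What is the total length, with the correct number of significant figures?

72.383 m + 4.9401 m + 6.7 m = 84.0231 m.
Addition/subtraction keeps the fewest decimal places: 72.383 → 3 decimal places, 4.9401 → 4 decimal places, 6.7 → 1 decimal place; limit is 1.
Rounded to 1 decimal place: 84.0 m.

84.0 m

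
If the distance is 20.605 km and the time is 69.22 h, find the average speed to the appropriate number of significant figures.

0.2977 km/h

average speed = 20.605 km ÷ 69.22 h = 0.297674082635… km/h.
20.605 has 5 significant figures; 69.22 has 4.
Division/multiplication keeps the fewest: 4 significant figures.
Rounded: 0.2977 km/h.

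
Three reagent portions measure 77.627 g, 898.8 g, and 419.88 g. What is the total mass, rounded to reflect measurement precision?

77.627 g + 898.8 g + 419.88 g = 1396.307 g.
Addition/subtraction keeps the fewest decimal places: 77.627 → 3 decimal places, 898.8 → 1 decimal place, 419.88 → 2 decimal places; limit is 1.
Rounded to 1 decimal place: 1.3963 × 10³ g.

1.3963 × 10³ g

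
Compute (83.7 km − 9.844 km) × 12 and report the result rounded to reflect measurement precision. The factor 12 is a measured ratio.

83.7 km − 9.844 km = 73.856 km; the difference is limited to 1 decimal place (3 s.f.).
Carrying full precision, 73.856 × 12 = 886.272 km; 12 has 2 s.f., so the result keeps min(3, 2) = 2 s.f.
Rounded to 2 significant figures: 8.9 × 10² km.

8.9 × 10² km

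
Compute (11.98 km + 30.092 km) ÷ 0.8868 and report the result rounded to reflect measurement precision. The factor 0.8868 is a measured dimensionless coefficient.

47.44 km

11.98 km + 30.092 km = 42.072 km; the sum is limited to 2 decimal places (4 s.f.).
Carrying full precision, 42.072 ÷ 0.8868 = 47.4424898512… km; 0.8868 has 4 s.f., so the result keeps min(4, 4) = 4 s.f.
Rounded to 4 significant figures: 47.44 km.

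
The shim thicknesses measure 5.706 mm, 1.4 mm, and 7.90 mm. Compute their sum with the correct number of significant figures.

5.706 mm + 1.4 mm + 7.90 mm = 15.006 mm.
Addition/subtraction keeps the fewest decimal places: 5.706 → 3 decimal places, 1.4 → 1 decimal place, 7.90 → 2 decimal places; limit is 1.
Rounded to 1 decimal place: 15.0 mm.

15.0 mm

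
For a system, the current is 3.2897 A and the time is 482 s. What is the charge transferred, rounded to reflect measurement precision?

charge transferred = 3.2897 A × 482 s = 1585.6354 C.
3.2897 has 5 significant figures; 482 has 3.
Division/multiplication keeps the fewest: 3 significant figures.
Rounded: 1.59 × 10³ C.

1.59 × 10³ C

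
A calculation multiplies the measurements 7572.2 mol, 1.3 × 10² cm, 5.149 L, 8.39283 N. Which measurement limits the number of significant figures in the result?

1.3 × 10² cm

7572.2 mol → 5 s.f.; 1.3 × 10² cm → 2 s.f.; 5.149 L → 4 s.f.; 8.39283 N → 6 s.f.
The fewest is 2 significant figures, from 1.3 × 10² cm.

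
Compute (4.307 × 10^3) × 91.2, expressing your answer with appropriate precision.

(4.307 × 10^3) × 91.2 = 392798.4
Multiplication/division keeps the fewest significant figures: 4.307 × 10^3 → 4 s.f., 91.2 → 3 s.f.; limit is 3.
Rounded to 3 significant figures: 3.93 × 10^5.

3.93 × 10^5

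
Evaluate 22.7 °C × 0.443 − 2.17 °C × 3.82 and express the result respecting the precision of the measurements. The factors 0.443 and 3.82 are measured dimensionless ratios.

1.8 °C

22.7 × 0.443 = 10.0561 → 10.1 °C (3 s.f., last digit at the 10^-1 place).
2.17 × 3.82 = 8.2894 → 8.29 °C (3 s.f., last digit at the 10^-2 place).
Difference: 1.7667 °C; keep the coarser place, 10^-1.
Result: 1.8 °C.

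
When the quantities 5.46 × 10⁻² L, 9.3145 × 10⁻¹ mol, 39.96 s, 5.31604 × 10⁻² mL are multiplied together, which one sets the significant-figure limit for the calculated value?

5.46 × 10⁻² L

5.46 × 10⁻² L → 3 s.f.; 9.3145 × 10⁻¹ mol → 5 s.f.; 39.96 s → 4 s.f.; 5.31604 × 10⁻² mL → 6 s.f.
The fewest is 3 significant figures, from 5.46 × 10⁻² L.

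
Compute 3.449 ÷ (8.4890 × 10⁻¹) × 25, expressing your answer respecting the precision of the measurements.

3.449 ÷ (8.4890 × 10⁻¹) × 25 = 101.572623395…
Multiplication/division keeps the fewest significant figures: 3.449 → 4 s.f., 8.4890 × 10⁻¹ → 5 s.f., 25 → 2 s.f.; limit is 2.
Rounded to 2 significant figures: 1.0 × 10².

1.0 × 10²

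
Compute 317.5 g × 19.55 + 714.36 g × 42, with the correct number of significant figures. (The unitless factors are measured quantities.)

317.5 × 19.55 = 6207.125 → 6.207 × 10^3 g (4 s.f., last digit at the 10^0 place).
714.36 × 42 = 30003.12 → 3.0 × 10^4 g (2 s.f., last digit at the 10^3 place).
Sum: 36210.245 g; keep the coarser place, 10^3.
Result: 3.6 × 10^4 g.

3.6 × 10^4 g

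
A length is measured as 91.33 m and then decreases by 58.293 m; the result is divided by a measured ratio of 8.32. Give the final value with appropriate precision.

91.33 m − 58.293 m = 33.037 m; the difference is limited to 2 decimal places (4 s.f.).
Carrying full precision, 33.037 ÷ 8.32 = 3.97079326923… m; 8.32 has 3 s.f., so the result keeps min(4, 3) = 3 s.f.
Rounded to 3 significant figures: 3.97 m.

3.97 m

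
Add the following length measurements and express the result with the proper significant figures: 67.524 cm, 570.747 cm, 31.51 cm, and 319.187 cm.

988.97 cm

67.524 cm + 570.747 cm + 31.51 cm + 319.187 cm = 988.968 cm.
Addition/subtraction keeps the fewest decimal places: 67.524 → 3 decimal places, 570.747 → 3 decimal places, 31.51 → 2 decimal places, 319.187 → 3 decimal places; limit is 2.
Rounded to 2 decimal places: 988.97 cm.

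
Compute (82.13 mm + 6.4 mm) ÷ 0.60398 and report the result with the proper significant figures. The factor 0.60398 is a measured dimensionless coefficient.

147 mm

82.13 mm + 6.4 mm = 88.53 mm; the sum is limited to 1 decimal place (3 s.f.).
Carrying full precision, 88.53 ÷ 0.60398 = 146.577701248… mm; 0.60398 has 5 s.f., so the result keeps min(3, 5) = 3 s.f.
Rounded to 3 significant figures: 147 mm.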